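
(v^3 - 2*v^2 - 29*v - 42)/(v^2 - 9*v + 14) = (v^2 + 5*v + 6)/(v - 2)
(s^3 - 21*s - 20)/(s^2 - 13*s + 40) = (s^2 + 5*s + 4)/(s - 8)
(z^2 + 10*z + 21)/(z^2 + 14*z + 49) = (z + 3)/(z + 7)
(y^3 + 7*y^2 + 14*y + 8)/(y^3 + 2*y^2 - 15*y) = (y^3 + 7*y^2 + 14*y + 8)/(y*(y^2 + 2*y - 15))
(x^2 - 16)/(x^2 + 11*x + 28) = (x - 4)/(x + 7)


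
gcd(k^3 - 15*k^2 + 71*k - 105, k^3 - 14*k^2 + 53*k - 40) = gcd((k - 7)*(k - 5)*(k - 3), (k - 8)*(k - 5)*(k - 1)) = k - 5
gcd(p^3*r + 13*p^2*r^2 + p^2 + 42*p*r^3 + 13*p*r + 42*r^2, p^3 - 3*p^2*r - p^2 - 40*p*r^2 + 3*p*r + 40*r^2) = 1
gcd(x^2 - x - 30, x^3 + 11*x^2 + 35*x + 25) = x + 5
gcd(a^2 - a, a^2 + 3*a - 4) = a - 1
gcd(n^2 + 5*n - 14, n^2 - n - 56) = n + 7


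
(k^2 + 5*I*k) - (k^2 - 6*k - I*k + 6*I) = 6*k + 6*I*k - 6*I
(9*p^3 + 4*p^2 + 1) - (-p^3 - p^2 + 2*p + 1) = 10*p^3 + 5*p^2 - 2*p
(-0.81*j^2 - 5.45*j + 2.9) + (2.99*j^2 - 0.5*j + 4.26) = 2.18*j^2 - 5.95*j + 7.16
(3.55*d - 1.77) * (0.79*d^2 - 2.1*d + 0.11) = 2.8045*d^3 - 8.8533*d^2 + 4.1075*d - 0.1947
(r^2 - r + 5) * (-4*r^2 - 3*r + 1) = -4*r^4 + r^3 - 16*r^2 - 16*r + 5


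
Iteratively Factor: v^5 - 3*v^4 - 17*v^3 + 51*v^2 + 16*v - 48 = (v + 1)*(v^4 - 4*v^3 - 13*v^2 + 64*v - 48) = (v + 1)*(v + 4)*(v^3 - 8*v^2 + 19*v - 12) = (v - 3)*(v + 1)*(v + 4)*(v^2 - 5*v + 4) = (v - 4)*(v - 3)*(v + 1)*(v + 4)*(v - 1)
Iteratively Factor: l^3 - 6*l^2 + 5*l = (l - 5)*(l^2 - l) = l*(l - 5)*(l - 1)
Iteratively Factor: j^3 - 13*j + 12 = (j + 4)*(j^2 - 4*j + 3) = (j - 3)*(j + 4)*(j - 1)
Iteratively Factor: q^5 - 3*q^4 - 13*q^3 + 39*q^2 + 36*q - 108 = (q - 2)*(q^4 - q^3 - 15*q^2 + 9*q + 54) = (q - 3)*(q - 2)*(q^3 + 2*q^2 - 9*q - 18) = (q - 3)^2*(q - 2)*(q^2 + 5*q + 6) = (q - 3)^2*(q - 2)*(q + 2)*(q + 3)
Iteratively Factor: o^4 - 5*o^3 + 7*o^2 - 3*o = (o)*(o^3 - 5*o^2 + 7*o - 3) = o*(o - 3)*(o^2 - 2*o + 1) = o*(o - 3)*(o - 1)*(o - 1)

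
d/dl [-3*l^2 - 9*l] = -6*l - 9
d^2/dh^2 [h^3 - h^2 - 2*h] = 6*h - 2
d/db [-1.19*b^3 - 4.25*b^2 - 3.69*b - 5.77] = -3.57*b^2 - 8.5*b - 3.69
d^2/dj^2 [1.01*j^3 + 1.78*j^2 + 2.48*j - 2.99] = 6.06*j + 3.56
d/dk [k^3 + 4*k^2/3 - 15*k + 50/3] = 3*k^2 + 8*k/3 - 15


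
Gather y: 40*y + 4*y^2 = 4*y^2 + 40*y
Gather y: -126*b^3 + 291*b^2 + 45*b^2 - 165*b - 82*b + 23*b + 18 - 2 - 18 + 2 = -126*b^3 + 336*b^2 - 224*b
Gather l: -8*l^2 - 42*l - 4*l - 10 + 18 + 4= -8*l^2 - 46*l + 12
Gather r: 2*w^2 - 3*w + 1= 2*w^2 - 3*w + 1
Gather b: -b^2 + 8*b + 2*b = -b^2 + 10*b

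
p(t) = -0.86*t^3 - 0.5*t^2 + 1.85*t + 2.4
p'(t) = -2.58*t^2 - 1.0*t + 1.85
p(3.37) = -29.96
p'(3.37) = -30.82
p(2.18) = -4.85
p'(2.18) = -12.59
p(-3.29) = 21.53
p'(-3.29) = -22.79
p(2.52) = -9.88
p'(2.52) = -17.05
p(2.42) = -8.24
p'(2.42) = -15.68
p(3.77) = -43.81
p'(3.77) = -38.59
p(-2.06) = 3.99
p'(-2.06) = -7.04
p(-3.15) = 18.49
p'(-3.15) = -20.60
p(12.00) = -1533.48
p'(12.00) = -381.67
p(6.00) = -190.26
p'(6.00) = -97.03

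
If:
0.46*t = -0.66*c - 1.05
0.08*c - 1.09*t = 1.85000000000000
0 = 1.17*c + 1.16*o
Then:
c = -0.39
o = 0.39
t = -1.73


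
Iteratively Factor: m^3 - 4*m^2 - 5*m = (m)*(m^2 - 4*m - 5) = m*(m + 1)*(m - 5)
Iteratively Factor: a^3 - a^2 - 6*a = (a + 2)*(a^2 - 3*a) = a*(a + 2)*(a - 3)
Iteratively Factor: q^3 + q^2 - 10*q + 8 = (q + 4)*(q^2 - 3*q + 2) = (q - 2)*(q + 4)*(q - 1)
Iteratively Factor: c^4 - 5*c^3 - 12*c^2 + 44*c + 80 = (c - 5)*(c^3 - 12*c - 16) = (c - 5)*(c + 2)*(c^2 - 2*c - 8) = (c - 5)*(c - 4)*(c + 2)*(c + 2)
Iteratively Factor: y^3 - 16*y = (y)*(y^2 - 16) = y*(y - 4)*(y + 4)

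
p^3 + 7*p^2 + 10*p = p*(p + 2)*(p + 5)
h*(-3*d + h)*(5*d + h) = -15*d^2*h + 2*d*h^2 + h^3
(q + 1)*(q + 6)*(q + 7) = q^3 + 14*q^2 + 55*q + 42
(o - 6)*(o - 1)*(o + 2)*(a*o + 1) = a*o^4 - 5*a*o^3 - 8*a*o^2 + 12*a*o + o^3 - 5*o^2 - 8*o + 12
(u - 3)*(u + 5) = u^2 + 2*u - 15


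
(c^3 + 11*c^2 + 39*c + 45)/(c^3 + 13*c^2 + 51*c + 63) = (c + 5)/(c + 7)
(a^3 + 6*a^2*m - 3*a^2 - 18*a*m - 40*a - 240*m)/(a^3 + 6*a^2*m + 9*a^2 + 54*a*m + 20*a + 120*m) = (a - 8)/(a + 4)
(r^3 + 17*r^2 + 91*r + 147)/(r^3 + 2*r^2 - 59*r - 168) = (r + 7)/(r - 8)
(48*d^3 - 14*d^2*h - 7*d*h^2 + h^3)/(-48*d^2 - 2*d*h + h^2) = (-6*d^2 + d*h + h^2)/(6*d + h)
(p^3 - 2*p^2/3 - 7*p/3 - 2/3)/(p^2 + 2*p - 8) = (3*p^2 + 4*p + 1)/(3*(p + 4))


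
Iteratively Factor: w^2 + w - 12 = (w - 3)*(w + 4)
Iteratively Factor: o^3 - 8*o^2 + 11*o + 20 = (o - 4)*(o^2 - 4*o - 5) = (o - 5)*(o - 4)*(o + 1)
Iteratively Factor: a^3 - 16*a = (a - 4)*(a^2 + 4*a) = a*(a - 4)*(a + 4)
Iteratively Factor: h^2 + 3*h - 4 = (h + 4)*(h - 1)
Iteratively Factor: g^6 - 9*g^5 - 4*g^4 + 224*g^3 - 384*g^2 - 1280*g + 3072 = (g - 4)*(g^5 - 5*g^4 - 24*g^3 + 128*g^2 + 128*g - 768) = (g - 4)*(g + 4)*(g^4 - 9*g^3 + 12*g^2 + 80*g - 192) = (g - 4)^2*(g + 4)*(g^3 - 5*g^2 - 8*g + 48) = (g - 4)^3*(g + 4)*(g^2 - g - 12) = (g - 4)^3*(g + 3)*(g + 4)*(g - 4)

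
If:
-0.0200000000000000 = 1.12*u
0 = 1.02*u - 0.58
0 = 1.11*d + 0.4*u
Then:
No Solution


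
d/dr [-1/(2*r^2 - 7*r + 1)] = (4*r - 7)/(2*r^2 - 7*r + 1)^2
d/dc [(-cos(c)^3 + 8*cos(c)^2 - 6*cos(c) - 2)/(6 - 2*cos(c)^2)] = (-cos(c)^4 + 15*cos(c)^2 - 44*cos(c) + 18)*sin(c)/(2*(sin(c)^2 + 2)^2)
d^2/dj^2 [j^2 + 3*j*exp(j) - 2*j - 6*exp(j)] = 3*j*exp(j) + 2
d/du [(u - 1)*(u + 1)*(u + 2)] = 3*u^2 + 4*u - 1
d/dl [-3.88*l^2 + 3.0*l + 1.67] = 3.0 - 7.76*l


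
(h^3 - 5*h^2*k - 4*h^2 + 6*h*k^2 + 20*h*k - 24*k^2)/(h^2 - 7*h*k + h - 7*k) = (h^3 - 5*h^2*k - 4*h^2 + 6*h*k^2 + 20*h*k - 24*k^2)/(h^2 - 7*h*k + h - 7*k)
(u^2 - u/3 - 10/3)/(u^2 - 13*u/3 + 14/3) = (3*u + 5)/(3*u - 7)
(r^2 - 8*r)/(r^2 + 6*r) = (r - 8)/(r + 6)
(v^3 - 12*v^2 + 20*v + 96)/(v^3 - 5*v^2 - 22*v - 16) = (v - 6)/(v + 1)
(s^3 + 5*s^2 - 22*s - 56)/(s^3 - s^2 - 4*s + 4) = (s^2 + 3*s - 28)/(s^2 - 3*s + 2)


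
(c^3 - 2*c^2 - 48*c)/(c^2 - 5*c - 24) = c*(c + 6)/(c + 3)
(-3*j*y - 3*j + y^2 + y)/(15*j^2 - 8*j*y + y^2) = (y + 1)/(-5*j + y)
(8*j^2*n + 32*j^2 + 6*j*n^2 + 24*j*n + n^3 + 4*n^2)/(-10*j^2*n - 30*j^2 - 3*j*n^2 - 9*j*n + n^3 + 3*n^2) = (-4*j*n - 16*j - n^2 - 4*n)/(5*j*n + 15*j - n^2 - 3*n)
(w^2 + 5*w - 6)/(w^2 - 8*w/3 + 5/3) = 3*(w + 6)/(3*w - 5)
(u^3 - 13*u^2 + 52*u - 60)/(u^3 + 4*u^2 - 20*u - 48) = (u^3 - 13*u^2 + 52*u - 60)/(u^3 + 4*u^2 - 20*u - 48)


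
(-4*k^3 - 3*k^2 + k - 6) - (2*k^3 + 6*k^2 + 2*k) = -6*k^3 - 9*k^2 - k - 6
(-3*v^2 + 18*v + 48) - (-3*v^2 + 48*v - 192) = 240 - 30*v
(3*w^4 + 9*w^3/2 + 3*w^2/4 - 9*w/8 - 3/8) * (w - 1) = 3*w^5 + 3*w^4/2 - 15*w^3/4 - 15*w^2/8 + 3*w/4 + 3/8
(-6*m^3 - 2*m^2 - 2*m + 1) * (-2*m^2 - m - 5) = 12*m^5 + 10*m^4 + 36*m^3 + 10*m^2 + 9*m - 5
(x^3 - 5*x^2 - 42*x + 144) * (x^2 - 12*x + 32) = x^5 - 17*x^4 + 50*x^3 + 488*x^2 - 3072*x + 4608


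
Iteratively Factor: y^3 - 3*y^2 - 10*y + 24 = (y + 3)*(y^2 - 6*y + 8) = (y - 2)*(y + 3)*(y - 4)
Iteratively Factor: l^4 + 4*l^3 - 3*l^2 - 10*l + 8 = (l + 4)*(l^3 - 3*l + 2) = (l - 1)*(l + 4)*(l^2 + l - 2) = (l - 1)^2*(l + 4)*(l + 2)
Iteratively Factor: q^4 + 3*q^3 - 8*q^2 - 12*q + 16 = (q + 2)*(q^3 + q^2 - 10*q + 8) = (q - 1)*(q + 2)*(q^2 + 2*q - 8) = (q - 2)*(q - 1)*(q + 2)*(q + 4)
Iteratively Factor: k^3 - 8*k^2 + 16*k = (k - 4)*(k^2 - 4*k) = k*(k - 4)*(k - 4)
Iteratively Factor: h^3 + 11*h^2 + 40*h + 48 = (h + 3)*(h^2 + 8*h + 16) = (h + 3)*(h + 4)*(h + 4)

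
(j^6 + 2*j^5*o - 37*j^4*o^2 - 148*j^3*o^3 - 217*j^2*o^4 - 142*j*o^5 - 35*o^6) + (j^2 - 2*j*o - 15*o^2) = j^6 + 2*j^5*o - 37*j^4*o^2 - 148*j^3*o^3 - 217*j^2*o^4 + j^2 - 142*j*o^5 - 2*j*o - 35*o^6 - 15*o^2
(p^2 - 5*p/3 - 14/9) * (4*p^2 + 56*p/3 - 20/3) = 4*p^4 + 12*p^3 - 44*p^2 - 484*p/27 + 280/27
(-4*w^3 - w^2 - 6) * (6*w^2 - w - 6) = -24*w^5 - 2*w^4 + 25*w^3 - 30*w^2 + 6*w + 36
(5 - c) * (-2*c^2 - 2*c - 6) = 2*c^3 - 8*c^2 - 4*c - 30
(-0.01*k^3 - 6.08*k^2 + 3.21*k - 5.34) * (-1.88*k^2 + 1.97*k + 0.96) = 0.0188*k^5 + 11.4107*k^4 - 18.022*k^3 + 10.5261*k^2 - 7.4382*k - 5.1264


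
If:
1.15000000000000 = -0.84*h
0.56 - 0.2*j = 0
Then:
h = -1.37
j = 2.80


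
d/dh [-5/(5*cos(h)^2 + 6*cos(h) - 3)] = -10*(5*cos(h) + 3)*sin(h)/(5*cos(h)^2 + 6*cos(h) - 3)^2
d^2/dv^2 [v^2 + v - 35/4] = 2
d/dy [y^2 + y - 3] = 2*y + 1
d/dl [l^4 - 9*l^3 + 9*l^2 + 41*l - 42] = 4*l^3 - 27*l^2 + 18*l + 41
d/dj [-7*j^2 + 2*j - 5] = 2 - 14*j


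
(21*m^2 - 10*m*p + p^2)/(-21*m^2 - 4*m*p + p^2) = (-3*m + p)/(3*m + p)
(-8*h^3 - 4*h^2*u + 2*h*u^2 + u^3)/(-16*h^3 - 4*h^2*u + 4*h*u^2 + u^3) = (2*h + u)/(4*h + u)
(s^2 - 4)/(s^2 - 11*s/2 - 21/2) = 2*(4 - s^2)/(-2*s^2 + 11*s + 21)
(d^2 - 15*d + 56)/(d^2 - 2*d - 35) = (d - 8)/(d + 5)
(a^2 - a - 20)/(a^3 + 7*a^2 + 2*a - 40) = (a - 5)/(a^2 + 3*a - 10)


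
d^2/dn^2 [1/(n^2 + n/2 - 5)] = 4*(-4*n^2 - 2*n + (4*n + 1)^2 + 20)/(2*n^2 + n - 10)^3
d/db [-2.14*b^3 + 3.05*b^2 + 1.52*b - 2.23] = -6.42*b^2 + 6.1*b + 1.52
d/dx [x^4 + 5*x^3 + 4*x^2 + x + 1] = 4*x^3 + 15*x^2 + 8*x + 1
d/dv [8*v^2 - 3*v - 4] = 16*v - 3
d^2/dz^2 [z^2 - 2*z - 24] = 2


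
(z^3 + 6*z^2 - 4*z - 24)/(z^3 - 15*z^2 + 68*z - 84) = (z^2 + 8*z + 12)/(z^2 - 13*z + 42)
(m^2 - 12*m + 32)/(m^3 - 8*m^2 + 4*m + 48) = (m - 8)/(m^2 - 4*m - 12)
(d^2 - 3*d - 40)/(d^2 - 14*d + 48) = (d + 5)/(d - 6)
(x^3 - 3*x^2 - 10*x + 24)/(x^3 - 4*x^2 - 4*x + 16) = (x + 3)/(x + 2)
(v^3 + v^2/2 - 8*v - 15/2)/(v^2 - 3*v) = v + 7/2 + 5/(2*v)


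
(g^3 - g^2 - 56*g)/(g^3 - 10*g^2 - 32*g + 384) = g*(g + 7)/(g^2 - 2*g - 48)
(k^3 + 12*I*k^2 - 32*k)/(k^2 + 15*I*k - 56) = k*(k + 4*I)/(k + 7*I)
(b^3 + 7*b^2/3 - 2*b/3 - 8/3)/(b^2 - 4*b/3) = (3*b^3 + 7*b^2 - 2*b - 8)/(b*(3*b - 4))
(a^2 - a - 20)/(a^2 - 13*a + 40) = (a + 4)/(a - 8)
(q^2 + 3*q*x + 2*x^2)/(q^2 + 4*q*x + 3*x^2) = (q + 2*x)/(q + 3*x)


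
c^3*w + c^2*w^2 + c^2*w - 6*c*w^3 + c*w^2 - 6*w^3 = (c - 2*w)*(c + 3*w)*(c*w + w)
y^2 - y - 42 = (y - 7)*(y + 6)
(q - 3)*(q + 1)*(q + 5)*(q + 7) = q^4 + 10*q^3 + 8*q^2 - 106*q - 105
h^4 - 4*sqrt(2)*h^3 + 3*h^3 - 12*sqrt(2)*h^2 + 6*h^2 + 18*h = h*(h + 3)*(h - 3*sqrt(2))*(h - sqrt(2))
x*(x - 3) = x^2 - 3*x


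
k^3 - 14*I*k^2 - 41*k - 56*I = (k - 8*I)*(k - 7*I)*(k + I)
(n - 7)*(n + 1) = n^2 - 6*n - 7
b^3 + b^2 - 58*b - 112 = (b - 8)*(b + 2)*(b + 7)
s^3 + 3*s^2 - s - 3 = (s - 1)*(s + 1)*(s + 3)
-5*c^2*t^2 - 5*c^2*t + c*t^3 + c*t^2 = t*(-5*c + t)*(c*t + c)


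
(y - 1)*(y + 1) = y^2 - 1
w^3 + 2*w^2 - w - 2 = (w - 1)*(w + 1)*(w + 2)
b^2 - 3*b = b*(b - 3)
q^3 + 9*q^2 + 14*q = q*(q + 2)*(q + 7)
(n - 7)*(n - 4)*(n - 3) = n^3 - 14*n^2 + 61*n - 84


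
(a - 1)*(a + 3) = a^2 + 2*a - 3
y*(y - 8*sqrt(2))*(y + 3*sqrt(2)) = y^3 - 5*sqrt(2)*y^2 - 48*y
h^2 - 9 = (h - 3)*(h + 3)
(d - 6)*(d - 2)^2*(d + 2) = d^4 - 8*d^3 + 8*d^2 + 32*d - 48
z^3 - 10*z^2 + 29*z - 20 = (z - 5)*(z - 4)*(z - 1)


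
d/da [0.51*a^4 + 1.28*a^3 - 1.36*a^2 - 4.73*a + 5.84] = 2.04*a^3 + 3.84*a^2 - 2.72*a - 4.73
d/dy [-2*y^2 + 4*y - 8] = 4 - 4*y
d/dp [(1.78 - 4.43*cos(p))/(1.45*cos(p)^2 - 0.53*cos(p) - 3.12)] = (-6.4235*cos(p)^2 + 5.162*cos(p) - 14.765)*sin(p)/(2.1025*cos(p)^4 - 1.537*cos(p)^3 - 8.7671*cos(p)^2 + 3.3072*cos(p) + 9.7344)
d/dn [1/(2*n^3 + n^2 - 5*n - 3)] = (-6*n^2 - 2*n + 5)/(2*n^3 + n^2 - 5*n - 3)^2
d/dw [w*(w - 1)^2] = (w - 1)*(3*w - 1)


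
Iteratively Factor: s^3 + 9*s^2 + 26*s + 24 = (s + 3)*(s^2 + 6*s + 8) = (s + 2)*(s + 3)*(s + 4)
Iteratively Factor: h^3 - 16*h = (h + 4)*(h^2 - 4*h) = h*(h + 4)*(h - 4)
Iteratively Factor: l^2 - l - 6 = (l - 3)*(l + 2)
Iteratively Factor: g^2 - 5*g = (g)*(g - 5)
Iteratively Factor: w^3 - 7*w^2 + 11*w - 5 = (w - 1)*(w^2 - 6*w + 5) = (w - 5)*(w - 1)*(w - 1)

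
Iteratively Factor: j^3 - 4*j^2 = (j)*(j^2 - 4*j) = j*(j - 4)*(j)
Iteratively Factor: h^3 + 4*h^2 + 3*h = (h)*(h^2 + 4*h + 3) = h*(h + 3)*(h + 1)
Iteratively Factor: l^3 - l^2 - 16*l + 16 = (l - 4)*(l^2 + 3*l - 4) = (l - 4)*(l - 1)*(l + 4)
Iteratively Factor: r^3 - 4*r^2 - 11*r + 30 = (r - 2)*(r^2 - 2*r - 15) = (r - 5)*(r - 2)*(r + 3)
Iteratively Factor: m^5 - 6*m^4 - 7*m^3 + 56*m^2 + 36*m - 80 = (m + 2)*(m^4 - 8*m^3 + 9*m^2 + 38*m - 40) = (m - 1)*(m + 2)*(m^3 - 7*m^2 + 2*m + 40) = (m - 4)*(m - 1)*(m + 2)*(m^2 - 3*m - 10) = (m - 4)*(m - 1)*(m + 2)^2*(m - 5)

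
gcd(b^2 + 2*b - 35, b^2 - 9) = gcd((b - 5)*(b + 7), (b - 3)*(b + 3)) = 1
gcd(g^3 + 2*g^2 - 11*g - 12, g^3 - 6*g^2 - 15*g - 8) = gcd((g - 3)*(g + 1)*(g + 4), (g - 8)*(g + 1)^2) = g + 1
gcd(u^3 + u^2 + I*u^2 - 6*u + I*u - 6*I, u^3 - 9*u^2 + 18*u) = 1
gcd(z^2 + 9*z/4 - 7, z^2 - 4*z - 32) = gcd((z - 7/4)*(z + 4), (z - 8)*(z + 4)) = z + 4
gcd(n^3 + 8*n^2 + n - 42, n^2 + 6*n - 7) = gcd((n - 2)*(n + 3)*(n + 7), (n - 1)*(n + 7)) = n + 7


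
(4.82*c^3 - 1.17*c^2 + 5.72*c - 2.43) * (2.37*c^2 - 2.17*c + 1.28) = 11.4234*c^5 - 13.2323*c^4 + 22.2649*c^3 - 19.6691*c^2 + 12.5947*c - 3.1104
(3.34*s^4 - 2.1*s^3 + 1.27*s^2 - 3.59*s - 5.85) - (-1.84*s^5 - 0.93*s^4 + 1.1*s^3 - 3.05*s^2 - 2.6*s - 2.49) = 1.84*s^5 + 4.27*s^4 - 3.2*s^3 + 4.32*s^2 - 0.99*s - 3.36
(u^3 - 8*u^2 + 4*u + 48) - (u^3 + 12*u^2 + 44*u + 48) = -20*u^2 - 40*u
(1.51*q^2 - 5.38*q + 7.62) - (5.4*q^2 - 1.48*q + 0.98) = -3.89*q^2 - 3.9*q + 6.64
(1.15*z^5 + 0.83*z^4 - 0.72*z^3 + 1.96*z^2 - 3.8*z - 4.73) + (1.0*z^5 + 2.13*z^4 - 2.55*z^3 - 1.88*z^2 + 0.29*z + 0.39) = 2.15*z^5 + 2.96*z^4 - 3.27*z^3 + 0.0800000000000001*z^2 - 3.51*z - 4.34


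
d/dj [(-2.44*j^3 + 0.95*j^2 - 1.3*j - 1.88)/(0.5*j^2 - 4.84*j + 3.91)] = (-1.22*j^4 + 23.6192*j^3 - 32.5692*j^2 + 9.309*j - 14.1822)/(0.25*j^4 - 4.84*j^3 + 27.3356*j^2 - 37.8488*j + 15.2881)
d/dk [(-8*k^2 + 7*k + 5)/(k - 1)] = 4*(-2*k^2 + 4*k - 3)/(k^2 - 2*k + 1)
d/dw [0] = 0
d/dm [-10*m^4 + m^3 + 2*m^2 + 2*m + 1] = -40*m^3 + 3*m^2 + 4*m + 2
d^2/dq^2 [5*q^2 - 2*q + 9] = 10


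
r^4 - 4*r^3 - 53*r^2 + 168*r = r*(r - 8)*(r - 3)*(r + 7)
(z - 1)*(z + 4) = z^2 + 3*z - 4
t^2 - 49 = (t - 7)*(t + 7)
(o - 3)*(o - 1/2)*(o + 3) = o^3 - o^2/2 - 9*o + 9/2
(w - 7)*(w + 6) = w^2 - w - 42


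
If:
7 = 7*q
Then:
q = 1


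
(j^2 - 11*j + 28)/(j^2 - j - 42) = (j - 4)/(j + 6)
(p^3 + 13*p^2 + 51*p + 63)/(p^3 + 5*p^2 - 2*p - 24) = (p^2 + 10*p + 21)/(p^2 + 2*p - 8)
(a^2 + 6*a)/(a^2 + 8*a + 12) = a/(a + 2)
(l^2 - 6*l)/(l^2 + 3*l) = (l - 6)/(l + 3)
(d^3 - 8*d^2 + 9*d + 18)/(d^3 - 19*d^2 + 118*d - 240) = (d^2 - 2*d - 3)/(d^2 - 13*d + 40)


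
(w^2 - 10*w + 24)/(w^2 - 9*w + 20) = (w - 6)/(w - 5)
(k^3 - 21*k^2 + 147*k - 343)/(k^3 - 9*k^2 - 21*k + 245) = (k - 7)/(k + 5)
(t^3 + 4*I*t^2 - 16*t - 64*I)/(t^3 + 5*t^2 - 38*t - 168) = (t^2 + 4*t*(-1 + I) - 16*I)/(t^2 + t - 42)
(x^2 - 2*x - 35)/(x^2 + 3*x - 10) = (x - 7)/(x - 2)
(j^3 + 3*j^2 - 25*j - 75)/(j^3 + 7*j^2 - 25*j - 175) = (j + 3)/(j + 7)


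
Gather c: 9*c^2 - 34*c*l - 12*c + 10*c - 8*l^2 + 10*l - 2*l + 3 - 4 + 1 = 9*c^2 + c*(-34*l - 2) - 8*l^2 + 8*l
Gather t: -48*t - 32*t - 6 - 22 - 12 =-80*t - 40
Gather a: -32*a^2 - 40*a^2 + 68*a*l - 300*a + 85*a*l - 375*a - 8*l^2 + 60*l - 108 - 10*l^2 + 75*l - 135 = -72*a^2 + a*(153*l - 675) - 18*l^2 + 135*l - 243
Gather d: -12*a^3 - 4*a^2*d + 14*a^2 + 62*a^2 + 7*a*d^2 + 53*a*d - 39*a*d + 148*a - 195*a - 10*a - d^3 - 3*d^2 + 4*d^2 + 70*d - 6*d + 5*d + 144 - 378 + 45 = -12*a^3 + 76*a^2 - 57*a - d^3 + d^2*(7*a + 1) + d*(-4*a^2 + 14*a + 69) - 189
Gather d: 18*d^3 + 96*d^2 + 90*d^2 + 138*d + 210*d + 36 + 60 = 18*d^3 + 186*d^2 + 348*d + 96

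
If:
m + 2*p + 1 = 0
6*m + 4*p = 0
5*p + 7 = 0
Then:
No Solution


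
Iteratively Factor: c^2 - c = (c - 1)*(c)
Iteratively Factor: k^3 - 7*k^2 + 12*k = (k - 4)*(k^2 - 3*k) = k*(k - 4)*(k - 3)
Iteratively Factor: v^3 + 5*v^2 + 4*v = (v + 4)*(v^2 + v) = (v + 1)*(v + 4)*(v)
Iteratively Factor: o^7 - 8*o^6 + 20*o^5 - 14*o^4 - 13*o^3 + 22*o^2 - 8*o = (o + 1)*(o^6 - 9*o^5 + 29*o^4 - 43*o^3 + 30*o^2 - 8*o) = (o - 1)*(o + 1)*(o^5 - 8*o^4 + 21*o^3 - 22*o^2 + 8*o) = (o - 1)^2*(o + 1)*(o^4 - 7*o^3 + 14*o^2 - 8*o) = (o - 2)*(o - 1)^2*(o + 1)*(o^3 - 5*o^2 + 4*o) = o*(o - 2)*(o - 1)^2*(o + 1)*(o^2 - 5*o + 4) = o*(o - 2)*(o - 1)^3*(o + 1)*(o - 4)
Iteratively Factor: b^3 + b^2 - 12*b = (b + 4)*(b^2 - 3*b) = (b - 3)*(b + 4)*(b)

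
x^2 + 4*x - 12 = (x - 2)*(x + 6)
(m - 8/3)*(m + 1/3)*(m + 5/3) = m^3 - 2*m^2/3 - 43*m/9 - 40/27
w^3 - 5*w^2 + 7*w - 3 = (w - 3)*(w - 1)^2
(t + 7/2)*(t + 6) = t^2 + 19*t/2 + 21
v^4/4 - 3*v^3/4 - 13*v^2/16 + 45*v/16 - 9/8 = (v/4 + 1/2)*(v - 3)*(v - 3/2)*(v - 1/2)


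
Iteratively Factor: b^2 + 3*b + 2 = (b + 1)*(b + 2)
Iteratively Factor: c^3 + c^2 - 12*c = (c + 4)*(c^2 - 3*c) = (c - 3)*(c + 4)*(c)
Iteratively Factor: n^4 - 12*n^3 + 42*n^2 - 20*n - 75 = (n - 5)*(n^3 - 7*n^2 + 7*n + 15) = (n - 5)*(n - 3)*(n^2 - 4*n - 5) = (n - 5)*(n - 3)*(n + 1)*(n - 5)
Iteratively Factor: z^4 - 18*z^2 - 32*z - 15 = (z + 3)*(z^3 - 3*z^2 - 9*z - 5) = (z - 5)*(z + 3)*(z^2 + 2*z + 1) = (z - 5)*(z + 1)*(z + 3)*(z + 1)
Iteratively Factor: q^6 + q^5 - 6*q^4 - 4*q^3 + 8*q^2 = (q + 2)*(q^5 - q^4 - 4*q^3 + 4*q^2) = (q - 1)*(q + 2)*(q^4 - 4*q^2) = q*(q - 1)*(q + 2)*(q^3 - 4*q) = q*(q - 2)*(q - 1)*(q + 2)*(q^2 + 2*q) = q^2*(q - 2)*(q - 1)*(q + 2)*(q + 2)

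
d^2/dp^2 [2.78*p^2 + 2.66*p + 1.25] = 5.56000000000000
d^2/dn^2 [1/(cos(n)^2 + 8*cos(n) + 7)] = 2*(-2*sin(n)^4 + 19*sin(n)^2 + 43*cos(n) - 3*cos(3*n) + 40)/((cos(n) + 1)^3*(cos(n) + 7)^3)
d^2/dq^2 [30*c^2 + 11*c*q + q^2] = 2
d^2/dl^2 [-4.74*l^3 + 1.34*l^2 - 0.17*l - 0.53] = 2.68 - 28.44*l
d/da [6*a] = 6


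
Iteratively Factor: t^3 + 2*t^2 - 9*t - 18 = (t - 3)*(t^2 + 5*t + 6) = (t - 3)*(t + 3)*(t + 2)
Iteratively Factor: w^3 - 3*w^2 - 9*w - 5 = (w + 1)*(w^2 - 4*w - 5) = (w + 1)^2*(w - 5)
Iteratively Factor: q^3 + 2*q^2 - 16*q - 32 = (q + 2)*(q^2 - 16) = (q + 2)*(q + 4)*(q - 4)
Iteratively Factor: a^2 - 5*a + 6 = (a - 2)*(a - 3)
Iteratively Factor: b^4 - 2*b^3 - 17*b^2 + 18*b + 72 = (b + 2)*(b^3 - 4*b^2 - 9*b + 36) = (b + 2)*(b + 3)*(b^2 - 7*b + 12) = (b - 3)*(b + 2)*(b + 3)*(b - 4)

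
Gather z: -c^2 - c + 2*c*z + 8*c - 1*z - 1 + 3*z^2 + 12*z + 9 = -c^2 + 7*c + 3*z^2 + z*(2*c + 11) + 8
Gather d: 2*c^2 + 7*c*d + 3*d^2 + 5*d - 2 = 2*c^2 + 3*d^2 + d*(7*c + 5) - 2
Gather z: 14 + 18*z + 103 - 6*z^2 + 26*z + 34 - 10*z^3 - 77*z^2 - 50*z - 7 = -10*z^3 - 83*z^2 - 6*z + 144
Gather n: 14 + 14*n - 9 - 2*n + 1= 12*n + 6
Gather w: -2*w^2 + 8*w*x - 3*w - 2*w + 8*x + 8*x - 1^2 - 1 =-2*w^2 + w*(8*x - 5) + 16*x - 2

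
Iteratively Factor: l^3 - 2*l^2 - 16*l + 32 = (l + 4)*(l^2 - 6*l + 8) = (l - 2)*(l + 4)*(l - 4)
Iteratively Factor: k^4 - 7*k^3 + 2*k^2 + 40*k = (k)*(k^3 - 7*k^2 + 2*k + 40) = k*(k - 5)*(k^2 - 2*k - 8) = k*(k - 5)*(k + 2)*(k - 4)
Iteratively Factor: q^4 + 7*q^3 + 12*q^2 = (q)*(q^3 + 7*q^2 + 12*q) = q*(q + 4)*(q^2 + 3*q) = q^2*(q + 4)*(q + 3)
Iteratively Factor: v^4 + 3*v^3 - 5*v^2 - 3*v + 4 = (v - 1)*(v^3 + 4*v^2 - v - 4) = (v - 1)^2*(v^2 + 5*v + 4) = (v - 1)^2*(v + 4)*(v + 1)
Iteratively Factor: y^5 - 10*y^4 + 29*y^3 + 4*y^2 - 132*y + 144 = (y - 3)*(y^4 - 7*y^3 + 8*y^2 + 28*y - 48) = (y - 3)*(y + 2)*(y^3 - 9*y^2 + 26*y - 24) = (y - 4)*(y - 3)*(y + 2)*(y^2 - 5*y + 6) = (y - 4)*(y - 3)*(y - 2)*(y + 2)*(y - 3)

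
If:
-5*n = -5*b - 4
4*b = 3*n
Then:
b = 12/5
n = 16/5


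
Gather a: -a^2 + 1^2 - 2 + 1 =-a^2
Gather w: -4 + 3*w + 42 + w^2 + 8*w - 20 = w^2 + 11*w + 18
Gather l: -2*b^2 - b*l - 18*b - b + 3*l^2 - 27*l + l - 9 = -2*b^2 - 19*b + 3*l^2 + l*(-b - 26) - 9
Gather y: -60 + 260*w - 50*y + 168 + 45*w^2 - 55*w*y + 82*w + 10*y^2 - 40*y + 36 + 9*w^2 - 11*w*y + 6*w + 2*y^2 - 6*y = 54*w^2 + 348*w + 12*y^2 + y*(-66*w - 96) + 144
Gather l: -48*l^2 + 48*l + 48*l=-48*l^2 + 96*l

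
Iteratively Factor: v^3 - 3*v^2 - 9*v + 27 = (v + 3)*(v^2 - 6*v + 9) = (v - 3)*(v + 3)*(v - 3)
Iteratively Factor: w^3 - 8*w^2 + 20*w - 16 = (w - 2)*(w^2 - 6*w + 8) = (w - 4)*(w - 2)*(w - 2)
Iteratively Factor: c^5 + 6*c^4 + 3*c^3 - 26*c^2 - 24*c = (c + 3)*(c^4 + 3*c^3 - 6*c^2 - 8*c) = (c + 1)*(c + 3)*(c^3 + 2*c^2 - 8*c) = (c - 2)*(c + 1)*(c + 3)*(c^2 + 4*c) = (c - 2)*(c + 1)*(c + 3)*(c + 4)*(c)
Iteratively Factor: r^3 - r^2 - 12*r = (r - 4)*(r^2 + 3*r) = (r - 4)*(r + 3)*(r)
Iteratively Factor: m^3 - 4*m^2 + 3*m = (m)*(m^2 - 4*m + 3) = m*(m - 3)*(m - 1)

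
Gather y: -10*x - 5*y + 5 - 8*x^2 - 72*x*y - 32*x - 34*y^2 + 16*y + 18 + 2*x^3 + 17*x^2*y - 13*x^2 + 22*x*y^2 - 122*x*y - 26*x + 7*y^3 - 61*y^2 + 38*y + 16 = 2*x^3 - 21*x^2 - 68*x + 7*y^3 + y^2*(22*x - 95) + y*(17*x^2 - 194*x + 49) + 39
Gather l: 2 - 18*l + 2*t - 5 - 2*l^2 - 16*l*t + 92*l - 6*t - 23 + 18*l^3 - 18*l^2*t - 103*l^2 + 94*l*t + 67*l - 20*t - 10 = 18*l^3 + l^2*(-18*t - 105) + l*(78*t + 141) - 24*t - 36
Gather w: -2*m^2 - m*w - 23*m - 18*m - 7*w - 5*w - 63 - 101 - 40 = -2*m^2 - 41*m + w*(-m - 12) - 204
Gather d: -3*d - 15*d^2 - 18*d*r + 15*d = -15*d^2 + d*(12 - 18*r)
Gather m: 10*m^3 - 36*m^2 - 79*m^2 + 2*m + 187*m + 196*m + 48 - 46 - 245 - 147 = 10*m^3 - 115*m^2 + 385*m - 390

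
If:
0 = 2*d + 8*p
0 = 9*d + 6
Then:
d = -2/3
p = 1/6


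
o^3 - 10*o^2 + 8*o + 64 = (o - 8)*(o - 4)*(o + 2)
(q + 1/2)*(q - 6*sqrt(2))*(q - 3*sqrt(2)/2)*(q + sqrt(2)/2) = q^4 - 7*sqrt(2)*q^3 + q^3/2 - 7*sqrt(2)*q^2/2 + 21*q^2/2 + 21*q/4 + 9*sqrt(2)*q + 9*sqrt(2)/2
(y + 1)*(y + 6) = y^2 + 7*y + 6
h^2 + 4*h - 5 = (h - 1)*(h + 5)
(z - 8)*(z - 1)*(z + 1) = z^3 - 8*z^2 - z + 8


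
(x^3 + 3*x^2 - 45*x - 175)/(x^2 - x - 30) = (x^2 - 2*x - 35)/(x - 6)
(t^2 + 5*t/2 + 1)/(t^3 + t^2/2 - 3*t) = (2*t + 1)/(t*(2*t - 3))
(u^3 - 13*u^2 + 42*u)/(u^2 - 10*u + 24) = u*(u - 7)/(u - 4)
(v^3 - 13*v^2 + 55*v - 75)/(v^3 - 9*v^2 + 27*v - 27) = (v^2 - 10*v + 25)/(v^2 - 6*v + 9)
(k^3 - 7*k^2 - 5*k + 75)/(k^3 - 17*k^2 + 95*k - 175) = (k + 3)/(k - 7)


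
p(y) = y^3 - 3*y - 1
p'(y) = 3*y^2 - 3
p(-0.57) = 0.52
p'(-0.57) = -2.03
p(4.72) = 89.99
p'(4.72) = 63.84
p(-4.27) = -66.04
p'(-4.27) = 51.70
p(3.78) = 41.67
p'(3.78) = 39.87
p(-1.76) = -1.17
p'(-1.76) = 6.29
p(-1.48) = 0.20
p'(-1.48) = 3.57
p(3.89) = 46.19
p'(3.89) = 42.40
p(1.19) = -2.88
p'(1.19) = 1.25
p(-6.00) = -199.00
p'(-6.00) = 105.00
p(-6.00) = -199.00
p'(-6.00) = 105.00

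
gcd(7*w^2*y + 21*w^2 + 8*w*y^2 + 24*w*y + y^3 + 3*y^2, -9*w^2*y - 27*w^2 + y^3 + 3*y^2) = y + 3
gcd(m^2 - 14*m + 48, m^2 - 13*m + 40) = m - 8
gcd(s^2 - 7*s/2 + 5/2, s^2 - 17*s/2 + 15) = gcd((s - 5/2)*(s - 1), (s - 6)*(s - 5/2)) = s - 5/2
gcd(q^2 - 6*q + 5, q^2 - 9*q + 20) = q - 5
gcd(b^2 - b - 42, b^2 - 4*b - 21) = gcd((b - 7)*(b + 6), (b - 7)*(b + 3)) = b - 7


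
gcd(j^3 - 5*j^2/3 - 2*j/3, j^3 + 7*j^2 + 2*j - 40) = j - 2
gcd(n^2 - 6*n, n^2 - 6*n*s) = n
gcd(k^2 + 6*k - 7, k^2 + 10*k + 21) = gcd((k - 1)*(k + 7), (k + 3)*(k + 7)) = k + 7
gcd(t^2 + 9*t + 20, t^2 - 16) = t + 4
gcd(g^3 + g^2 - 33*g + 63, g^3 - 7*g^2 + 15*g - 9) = g^2 - 6*g + 9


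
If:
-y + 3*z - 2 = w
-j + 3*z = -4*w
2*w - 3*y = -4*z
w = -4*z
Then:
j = -78/25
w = -24/25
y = -8/25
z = 6/25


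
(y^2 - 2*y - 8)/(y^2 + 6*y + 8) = (y - 4)/(y + 4)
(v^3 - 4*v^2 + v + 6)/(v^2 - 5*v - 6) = (v^2 - 5*v + 6)/(v - 6)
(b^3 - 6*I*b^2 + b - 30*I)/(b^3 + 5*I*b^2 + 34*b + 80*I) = (b - 3*I)/(b + 8*I)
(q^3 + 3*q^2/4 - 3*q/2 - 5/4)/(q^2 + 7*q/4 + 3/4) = (4*q^2 - q - 5)/(4*q + 3)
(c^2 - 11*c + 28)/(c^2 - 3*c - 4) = (c - 7)/(c + 1)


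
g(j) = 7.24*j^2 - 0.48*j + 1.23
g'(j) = 14.48*j - 0.48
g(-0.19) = 1.58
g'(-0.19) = -3.23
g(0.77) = 5.15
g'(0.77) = 10.67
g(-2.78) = 58.52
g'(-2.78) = -40.73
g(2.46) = 43.86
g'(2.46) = 35.14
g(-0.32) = 2.12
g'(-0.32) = -5.11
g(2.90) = 60.73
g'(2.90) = 41.51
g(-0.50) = 3.28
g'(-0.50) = -7.72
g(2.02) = 29.80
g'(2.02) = 28.77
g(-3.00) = 67.83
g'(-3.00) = -43.92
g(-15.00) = 1637.43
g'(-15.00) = -217.68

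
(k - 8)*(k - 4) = k^2 - 12*k + 32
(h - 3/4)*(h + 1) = h^2 + h/4 - 3/4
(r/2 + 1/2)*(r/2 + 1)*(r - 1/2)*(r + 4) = r^4/4 + 13*r^3/8 + 21*r^2/8 + r/4 - 1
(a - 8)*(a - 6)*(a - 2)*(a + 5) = a^4 - 11*a^3 - 4*a^2 + 284*a - 480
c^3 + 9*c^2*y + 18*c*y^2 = c*(c + 3*y)*(c + 6*y)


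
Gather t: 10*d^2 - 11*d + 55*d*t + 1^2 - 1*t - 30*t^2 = 10*d^2 - 11*d - 30*t^2 + t*(55*d - 1) + 1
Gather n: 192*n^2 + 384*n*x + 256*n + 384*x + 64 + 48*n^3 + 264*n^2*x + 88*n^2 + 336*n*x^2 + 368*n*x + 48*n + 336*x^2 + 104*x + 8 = 48*n^3 + n^2*(264*x + 280) + n*(336*x^2 + 752*x + 304) + 336*x^2 + 488*x + 72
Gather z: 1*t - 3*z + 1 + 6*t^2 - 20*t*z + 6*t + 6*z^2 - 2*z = 6*t^2 + 7*t + 6*z^2 + z*(-20*t - 5) + 1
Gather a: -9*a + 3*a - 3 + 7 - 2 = 2 - 6*a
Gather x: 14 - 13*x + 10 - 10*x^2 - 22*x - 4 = -10*x^2 - 35*x + 20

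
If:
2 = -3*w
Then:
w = -2/3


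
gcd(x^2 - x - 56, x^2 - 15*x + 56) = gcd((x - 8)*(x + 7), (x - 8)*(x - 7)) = x - 8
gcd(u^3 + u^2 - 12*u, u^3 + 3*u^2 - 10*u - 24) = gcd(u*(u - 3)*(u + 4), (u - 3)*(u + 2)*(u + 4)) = u^2 + u - 12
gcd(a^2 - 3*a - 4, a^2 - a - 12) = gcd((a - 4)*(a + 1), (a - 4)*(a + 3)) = a - 4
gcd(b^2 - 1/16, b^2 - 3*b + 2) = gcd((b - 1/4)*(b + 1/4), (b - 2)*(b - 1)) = 1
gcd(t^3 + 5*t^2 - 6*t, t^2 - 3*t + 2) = t - 1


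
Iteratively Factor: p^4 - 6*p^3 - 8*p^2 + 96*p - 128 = (p - 4)*(p^3 - 2*p^2 - 16*p + 32) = (p - 4)*(p + 4)*(p^2 - 6*p + 8) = (p - 4)^2*(p + 4)*(p - 2)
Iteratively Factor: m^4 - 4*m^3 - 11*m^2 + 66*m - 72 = (m - 3)*(m^3 - m^2 - 14*m + 24) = (m - 3)*(m - 2)*(m^2 + m - 12) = (m - 3)*(m - 2)*(m + 4)*(m - 3)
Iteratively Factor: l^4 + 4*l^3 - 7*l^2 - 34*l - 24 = (l + 4)*(l^3 - 7*l - 6) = (l + 2)*(l + 4)*(l^2 - 2*l - 3) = (l - 3)*(l + 2)*(l + 4)*(l + 1)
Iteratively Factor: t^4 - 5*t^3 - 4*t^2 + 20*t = (t - 5)*(t^3 - 4*t) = t*(t - 5)*(t^2 - 4) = t*(t - 5)*(t - 2)*(t + 2)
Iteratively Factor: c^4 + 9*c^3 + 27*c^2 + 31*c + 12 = (c + 1)*(c^3 + 8*c^2 + 19*c + 12) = (c + 1)*(c + 3)*(c^2 + 5*c + 4) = (c + 1)*(c + 3)*(c + 4)*(c + 1)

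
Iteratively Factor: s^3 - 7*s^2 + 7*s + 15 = (s - 5)*(s^2 - 2*s - 3) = (s - 5)*(s + 1)*(s - 3)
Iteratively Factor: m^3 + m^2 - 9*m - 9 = (m - 3)*(m^2 + 4*m + 3) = (m - 3)*(m + 1)*(m + 3)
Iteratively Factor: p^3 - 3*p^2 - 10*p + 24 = (p - 4)*(p^2 + p - 6) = (p - 4)*(p + 3)*(p - 2)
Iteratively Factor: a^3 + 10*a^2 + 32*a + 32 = (a + 4)*(a^2 + 6*a + 8) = (a + 4)^2*(a + 2)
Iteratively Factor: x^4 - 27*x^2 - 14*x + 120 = (x - 5)*(x^3 + 5*x^2 - 2*x - 24) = (x - 5)*(x + 3)*(x^2 + 2*x - 8) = (x - 5)*(x - 2)*(x + 3)*(x + 4)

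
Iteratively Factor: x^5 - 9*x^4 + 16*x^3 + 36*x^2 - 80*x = (x - 2)*(x^4 - 7*x^3 + 2*x^2 + 40*x) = (x - 4)*(x - 2)*(x^3 - 3*x^2 - 10*x) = (x - 4)*(x - 2)*(x + 2)*(x^2 - 5*x) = x*(x - 4)*(x - 2)*(x + 2)*(x - 5)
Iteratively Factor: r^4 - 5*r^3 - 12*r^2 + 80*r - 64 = (r - 1)*(r^3 - 4*r^2 - 16*r + 64) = (r - 4)*(r - 1)*(r^2 - 16) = (r - 4)^2*(r - 1)*(r + 4)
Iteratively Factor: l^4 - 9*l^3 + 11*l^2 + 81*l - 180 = (l - 5)*(l^3 - 4*l^2 - 9*l + 36) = (l - 5)*(l - 3)*(l^2 - l - 12) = (l - 5)*(l - 3)*(l + 3)*(l - 4)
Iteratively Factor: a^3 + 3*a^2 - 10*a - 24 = (a + 2)*(a^2 + a - 12) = (a - 3)*(a + 2)*(a + 4)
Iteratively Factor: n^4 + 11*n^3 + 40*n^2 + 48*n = (n + 3)*(n^3 + 8*n^2 + 16*n) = (n + 3)*(n + 4)*(n^2 + 4*n) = n*(n + 3)*(n + 4)*(n + 4)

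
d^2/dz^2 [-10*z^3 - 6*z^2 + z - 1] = -60*z - 12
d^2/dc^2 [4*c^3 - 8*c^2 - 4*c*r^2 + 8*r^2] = 24*c - 16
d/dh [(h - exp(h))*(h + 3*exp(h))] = 2*h*exp(h) + 2*h - 6*exp(2*h) + 2*exp(h)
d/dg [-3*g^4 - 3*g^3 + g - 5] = -12*g^3 - 9*g^2 + 1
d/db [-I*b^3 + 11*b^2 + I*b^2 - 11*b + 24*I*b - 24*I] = -3*I*b^2 + 2*b*(11 + I) - 11 + 24*I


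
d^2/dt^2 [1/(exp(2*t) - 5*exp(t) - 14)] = ((5 - 4*exp(t))*(-exp(2*t) + 5*exp(t) + 14) - 2*(2*exp(t) - 5)^2*exp(t))*exp(t)/(-exp(2*t) + 5*exp(t) + 14)^3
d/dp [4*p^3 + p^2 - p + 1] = 12*p^2 + 2*p - 1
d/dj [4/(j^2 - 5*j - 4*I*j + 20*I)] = 4*(-2*j + 5 + 4*I)/(j^2 - 5*j - 4*I*j + 20*I)^2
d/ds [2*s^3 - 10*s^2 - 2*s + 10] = 6*s^2 - 20*s - 2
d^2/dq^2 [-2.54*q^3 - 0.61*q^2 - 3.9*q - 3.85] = -15.24*q - 1.22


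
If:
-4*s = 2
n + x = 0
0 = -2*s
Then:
No Solution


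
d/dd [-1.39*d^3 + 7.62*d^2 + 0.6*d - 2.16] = -4.17*d^2 + 15.24*d + 0.6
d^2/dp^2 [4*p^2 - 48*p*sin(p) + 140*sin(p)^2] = 48*p*sin(p) - 560*sin(p)^2 - 96*cos(p) + 288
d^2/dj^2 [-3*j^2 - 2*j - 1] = -6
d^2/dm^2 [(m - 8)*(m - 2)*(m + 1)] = 6*m - 18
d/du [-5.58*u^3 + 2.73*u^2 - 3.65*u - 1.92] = -16.74*u^2 + 5.46*u - 3.65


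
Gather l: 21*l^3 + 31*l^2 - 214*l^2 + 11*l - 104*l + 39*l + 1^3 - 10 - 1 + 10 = 21*l^3 - 183*l^2 - 54*l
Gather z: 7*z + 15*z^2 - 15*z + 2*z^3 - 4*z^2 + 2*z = 2*z^3 + 11*z^2 - 6*z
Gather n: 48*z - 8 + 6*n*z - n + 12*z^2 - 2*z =n*(6*z - 1) + 12*z^2 + 46*z - 8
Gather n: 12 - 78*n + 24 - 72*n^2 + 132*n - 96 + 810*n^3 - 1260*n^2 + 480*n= 810*n^3 - 1332*n^2 + 534*n - 60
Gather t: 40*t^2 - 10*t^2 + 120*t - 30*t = 30*t^2 + 90*t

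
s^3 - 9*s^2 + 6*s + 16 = (s - 8)*(s - 2)*(s + 1)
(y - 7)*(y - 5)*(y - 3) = y^3 - 15*y^2 + 71*y - 105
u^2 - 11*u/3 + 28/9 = (u - 7/3)*(u - 4/3)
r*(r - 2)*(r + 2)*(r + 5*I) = r^4 + 5*I*r^3 - 4*r^2 - 20*I*r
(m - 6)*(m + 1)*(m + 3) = m^3 - 2*m^2 - 21*m - 18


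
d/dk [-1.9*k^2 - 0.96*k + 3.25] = -3.8*k - 0.96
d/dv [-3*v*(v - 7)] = 21 - 6*v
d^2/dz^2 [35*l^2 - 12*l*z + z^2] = 2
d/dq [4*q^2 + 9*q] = 8*q + 9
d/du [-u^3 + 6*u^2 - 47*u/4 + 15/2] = -3*u^2 + 12*u - 47/4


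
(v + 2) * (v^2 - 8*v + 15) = v^3 - 6*v^2 - v + 30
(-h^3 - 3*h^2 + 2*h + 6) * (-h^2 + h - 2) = h^5 + 2*h^4 - 3*h^3 + 2*h^2 + 2*h - 12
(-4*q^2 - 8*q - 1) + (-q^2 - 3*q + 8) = -5*q^2 - 11*q + 7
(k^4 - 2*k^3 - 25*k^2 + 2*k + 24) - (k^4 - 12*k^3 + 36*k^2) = 10*k^3 - 61*k^2 + 2*k + 24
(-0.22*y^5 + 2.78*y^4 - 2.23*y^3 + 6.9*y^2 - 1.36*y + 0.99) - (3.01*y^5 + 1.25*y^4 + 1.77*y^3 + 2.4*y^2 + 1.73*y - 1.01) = -3.23*y^5 + 1.53*y^4 - 4.0*y^3 + 4.5*y^2 - 3.09*y + 2.0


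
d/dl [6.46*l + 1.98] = 6.46000000000000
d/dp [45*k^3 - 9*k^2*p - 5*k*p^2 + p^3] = -9*k^2 - 10*k*p + 3*p^2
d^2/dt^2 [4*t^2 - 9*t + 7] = 8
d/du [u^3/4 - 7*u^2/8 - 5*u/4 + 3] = 3*u^2/4 - 7*u/4 - 5/4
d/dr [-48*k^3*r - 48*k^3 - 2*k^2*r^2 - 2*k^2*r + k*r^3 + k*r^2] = k*(-48*k^2 - 4*k*r - 2*k + 3*r^2 + 2*r)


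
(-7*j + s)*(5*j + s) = -35*j^2 - 2*j*s + s^2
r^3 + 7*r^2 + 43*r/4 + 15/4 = (r + 1/2)*(r + 3/2)*(r + 5)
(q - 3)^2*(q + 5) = q^3 - q^2 - 21*q + 45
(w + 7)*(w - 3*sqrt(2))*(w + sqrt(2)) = w^3 - 2*sqrt(2)*w^2 + 7*w^2 - 14*sqrt(2)*w - 6*w - 42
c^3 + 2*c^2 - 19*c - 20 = (c - 4)*(c + 1)*(c + 5)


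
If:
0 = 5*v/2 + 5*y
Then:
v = -2*y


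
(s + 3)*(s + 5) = s^2 + 8*s + 15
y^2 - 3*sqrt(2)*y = y*(y - 3*sqrt(2))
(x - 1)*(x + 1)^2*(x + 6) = x^4 + 7*x^3 + 5*x^2 - 7*x - 6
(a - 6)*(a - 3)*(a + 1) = a^3 - 8*a^2 + 9*a + 18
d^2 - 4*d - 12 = (d - 6)*(d + 2)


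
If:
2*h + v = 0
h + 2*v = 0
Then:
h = 0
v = 0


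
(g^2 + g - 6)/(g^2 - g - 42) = (-g^2 - g + 6)/(-g^2 + g + 42)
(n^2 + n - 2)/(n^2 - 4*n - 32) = (-n^2 - n + 2)/(-n^2 + 4*n + 32)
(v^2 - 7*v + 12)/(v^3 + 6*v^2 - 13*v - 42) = (v - 4)/(v^2 + 9*v + 14)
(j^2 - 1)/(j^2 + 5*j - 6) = (j + 1)/(j + 6)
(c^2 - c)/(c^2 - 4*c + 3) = c/(c - 3)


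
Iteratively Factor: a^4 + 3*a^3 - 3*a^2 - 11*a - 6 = (a + 3)*(a^3 - 3*a - 2) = (a + 1)*(a + 3)*(a^2 - a - 2) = (a - 2)*(a + 1)*(a + 3)*(a + 1)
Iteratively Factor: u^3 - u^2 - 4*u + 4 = (u - 2)*(u^2 + u - 2) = (u - 2)*(u + 2)*(u - 1)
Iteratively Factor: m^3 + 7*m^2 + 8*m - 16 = (m + 4)*(m^2 + 3*m - 4) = (m - 1)*(m + 4)*(m + 4)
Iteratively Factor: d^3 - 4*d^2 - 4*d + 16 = (d - 2)*(d^2 - 2*d - 8) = (d - 2)*(d + 2)*(d - 4)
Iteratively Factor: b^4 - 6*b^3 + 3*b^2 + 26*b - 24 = (b - 1)*(b^3 - 5*b^2 - 2*b + 24) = (b - 1)*(b + 2)*(b^2 - 7*b + 12) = (b - 4)*(b - 1)*(b + 2)*(b - 3)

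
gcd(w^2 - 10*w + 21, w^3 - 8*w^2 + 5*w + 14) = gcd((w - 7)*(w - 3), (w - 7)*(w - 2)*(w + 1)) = w - 7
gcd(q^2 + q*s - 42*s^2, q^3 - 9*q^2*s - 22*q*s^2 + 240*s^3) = q - 6*s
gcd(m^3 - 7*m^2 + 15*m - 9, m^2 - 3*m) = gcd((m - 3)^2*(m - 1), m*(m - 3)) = m - 3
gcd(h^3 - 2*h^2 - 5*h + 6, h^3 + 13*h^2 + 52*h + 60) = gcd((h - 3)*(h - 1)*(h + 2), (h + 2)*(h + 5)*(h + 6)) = h + 2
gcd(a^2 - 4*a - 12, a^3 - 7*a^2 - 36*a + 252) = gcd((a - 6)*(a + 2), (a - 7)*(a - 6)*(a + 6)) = a - 6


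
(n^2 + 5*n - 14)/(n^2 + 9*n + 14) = (n - 2)/(n + 2)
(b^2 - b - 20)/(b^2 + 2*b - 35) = (b + 4)/(b + 7)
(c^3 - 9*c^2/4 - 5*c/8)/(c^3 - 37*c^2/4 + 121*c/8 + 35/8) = c/(c - 7)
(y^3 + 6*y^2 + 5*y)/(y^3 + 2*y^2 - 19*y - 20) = y/(y - 4)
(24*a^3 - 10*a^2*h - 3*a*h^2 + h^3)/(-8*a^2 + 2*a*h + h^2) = (-12*a^2 - a*h + h^2)/(4*a + h)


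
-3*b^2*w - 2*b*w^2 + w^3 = w*(-3*b + w)*(b + w)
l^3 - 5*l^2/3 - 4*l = l*(l - 3)*(l + 4/3)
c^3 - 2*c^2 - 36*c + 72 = (c - 6)*(c - 2)*(c + 6)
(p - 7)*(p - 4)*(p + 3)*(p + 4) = p^4 - 4*p^3 - 37*p^2 + 64*p + 336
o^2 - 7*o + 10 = (o - 5)*(o - 2)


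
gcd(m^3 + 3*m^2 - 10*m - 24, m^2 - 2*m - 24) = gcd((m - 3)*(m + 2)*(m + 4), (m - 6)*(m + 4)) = m + 4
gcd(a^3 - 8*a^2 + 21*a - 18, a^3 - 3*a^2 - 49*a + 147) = a - 3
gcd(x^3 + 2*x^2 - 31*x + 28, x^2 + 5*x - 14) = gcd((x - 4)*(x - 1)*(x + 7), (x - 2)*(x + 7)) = x + 7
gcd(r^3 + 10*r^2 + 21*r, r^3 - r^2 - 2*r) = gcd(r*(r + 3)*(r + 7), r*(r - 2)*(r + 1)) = r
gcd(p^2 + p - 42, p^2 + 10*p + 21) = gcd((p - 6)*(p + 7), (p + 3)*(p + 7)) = p + 7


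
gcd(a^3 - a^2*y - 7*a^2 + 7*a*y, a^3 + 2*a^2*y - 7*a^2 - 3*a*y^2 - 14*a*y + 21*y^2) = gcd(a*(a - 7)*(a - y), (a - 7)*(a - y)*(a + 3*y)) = -a^2 + a*y + 7*a - 7*y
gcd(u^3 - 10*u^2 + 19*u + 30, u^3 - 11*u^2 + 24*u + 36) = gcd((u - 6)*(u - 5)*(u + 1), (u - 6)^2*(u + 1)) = u^2 - 5*u - 6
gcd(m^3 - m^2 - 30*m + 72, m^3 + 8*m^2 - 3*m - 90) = m^2 + 3*m - 18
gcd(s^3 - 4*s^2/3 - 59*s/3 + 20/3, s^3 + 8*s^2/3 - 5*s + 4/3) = s^2 + 11*s/3 - 4/3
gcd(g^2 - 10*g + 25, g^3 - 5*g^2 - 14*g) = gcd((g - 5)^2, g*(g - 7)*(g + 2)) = 1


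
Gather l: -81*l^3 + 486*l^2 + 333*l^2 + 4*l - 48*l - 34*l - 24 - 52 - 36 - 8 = -81*l^3 + 819*l^2 - 78*l - 120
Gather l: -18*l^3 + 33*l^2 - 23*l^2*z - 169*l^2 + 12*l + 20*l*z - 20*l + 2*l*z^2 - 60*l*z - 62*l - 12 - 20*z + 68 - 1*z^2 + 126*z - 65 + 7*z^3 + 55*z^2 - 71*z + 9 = -18*l^3 + l^2*(-23*z - 136) + l*(2*z^2 - 40*z - 70) + 7*z^3 + 54*z^2 + 35*z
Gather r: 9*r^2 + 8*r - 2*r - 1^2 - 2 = 9*r^2 + 6*r - 3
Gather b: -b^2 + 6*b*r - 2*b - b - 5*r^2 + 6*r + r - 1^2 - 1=-b^2 + b*(6*r - 3) - 5*r^2 + 7*r - 2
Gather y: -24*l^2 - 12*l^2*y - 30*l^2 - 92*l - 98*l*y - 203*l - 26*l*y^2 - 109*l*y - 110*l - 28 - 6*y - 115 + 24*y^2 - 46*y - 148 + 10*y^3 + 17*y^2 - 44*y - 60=-54*l^2 - 405*l + 10*y^3 + y^2*(41 - 26*l) + y*(-12*l^2 - 207*l - 96) - 351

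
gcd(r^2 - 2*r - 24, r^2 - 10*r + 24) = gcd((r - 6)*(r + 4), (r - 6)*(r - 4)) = r - 6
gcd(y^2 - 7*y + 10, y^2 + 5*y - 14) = y - 2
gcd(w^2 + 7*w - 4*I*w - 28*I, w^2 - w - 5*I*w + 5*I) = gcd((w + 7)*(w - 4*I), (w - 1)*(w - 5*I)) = 1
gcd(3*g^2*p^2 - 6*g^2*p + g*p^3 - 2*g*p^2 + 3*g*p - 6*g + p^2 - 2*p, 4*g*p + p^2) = 1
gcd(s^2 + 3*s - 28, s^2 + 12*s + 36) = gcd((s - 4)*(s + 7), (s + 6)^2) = 1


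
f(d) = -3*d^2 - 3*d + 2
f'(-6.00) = 33.00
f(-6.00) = -88.00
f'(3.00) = -21.00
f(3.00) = -34.00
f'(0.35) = -5.10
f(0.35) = 0.58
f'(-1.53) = 6.18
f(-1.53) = -0.43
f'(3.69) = -25.14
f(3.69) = -49.92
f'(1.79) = -13.74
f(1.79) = -12.98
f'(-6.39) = 35.34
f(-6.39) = -101.33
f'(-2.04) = 9.24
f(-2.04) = -4.36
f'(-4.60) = 24.60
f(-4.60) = -47.68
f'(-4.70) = 25.20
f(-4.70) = -50.17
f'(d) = -6*d - 3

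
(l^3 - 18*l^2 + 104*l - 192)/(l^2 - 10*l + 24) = l - 8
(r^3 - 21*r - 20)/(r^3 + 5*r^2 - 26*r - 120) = (r + 1)/(r + 6)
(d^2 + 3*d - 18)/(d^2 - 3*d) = (d + 6)/d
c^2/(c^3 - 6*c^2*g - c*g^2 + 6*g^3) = c^2/(c^3 - 6*c^2*g - c*g^2 + 6*g^3)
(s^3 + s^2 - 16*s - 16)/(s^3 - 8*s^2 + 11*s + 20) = (s + 4)/(s - 5)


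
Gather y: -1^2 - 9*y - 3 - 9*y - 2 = -18*y - 6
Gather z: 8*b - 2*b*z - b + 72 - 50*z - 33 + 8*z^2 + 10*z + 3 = 7*b + 8*z^2 + z*(-2*b - 40) + 42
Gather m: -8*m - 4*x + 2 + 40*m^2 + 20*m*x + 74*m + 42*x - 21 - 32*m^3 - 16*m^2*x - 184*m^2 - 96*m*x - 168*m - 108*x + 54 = -32*m^3 + m^2*(-16*x - 144) + m*(-76*x - 102) - 70*x + 35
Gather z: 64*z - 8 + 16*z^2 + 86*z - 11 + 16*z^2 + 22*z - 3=32*z^2 + 172*z - 22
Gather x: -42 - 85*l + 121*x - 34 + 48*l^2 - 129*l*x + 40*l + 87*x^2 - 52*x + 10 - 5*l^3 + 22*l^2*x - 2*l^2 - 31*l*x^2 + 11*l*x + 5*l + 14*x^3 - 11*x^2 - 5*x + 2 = -5*l^3 + 46*l^2 - 40*l + 14*x^3 + x^2*(76 - 31*l) + x*(22*l^2 - 118*l + 64) - 64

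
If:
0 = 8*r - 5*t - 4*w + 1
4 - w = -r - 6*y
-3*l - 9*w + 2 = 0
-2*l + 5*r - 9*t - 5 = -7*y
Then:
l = 951*y/19 + 1364/57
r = -431*y/19 - 670/57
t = -436*y/19 - 707/57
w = -317*y/19 - 442/57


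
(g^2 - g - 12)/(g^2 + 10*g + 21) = (g - 4)/(g + 7)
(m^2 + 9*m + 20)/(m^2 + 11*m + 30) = (m + 4)/(m + 6)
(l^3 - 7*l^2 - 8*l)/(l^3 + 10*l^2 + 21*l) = (l^2 - 7*l - 8)/(l^2 + 10*l + 21)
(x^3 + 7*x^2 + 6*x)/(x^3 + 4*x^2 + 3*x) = (x + 6)/(x + 3)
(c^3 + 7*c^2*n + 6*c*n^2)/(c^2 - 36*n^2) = c*(c + n)/(c - 6*n)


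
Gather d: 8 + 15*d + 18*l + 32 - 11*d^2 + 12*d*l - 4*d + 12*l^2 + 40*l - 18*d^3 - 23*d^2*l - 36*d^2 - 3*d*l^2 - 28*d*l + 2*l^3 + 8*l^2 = -18*d^3 + d^2*(-23*l - 47) + d*(-3*l^2 - 16*l + 11) + 2*l^3 + 20*l^2 + 58*l + 40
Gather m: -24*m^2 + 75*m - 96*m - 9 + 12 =-24*m^2 - 21*m + 3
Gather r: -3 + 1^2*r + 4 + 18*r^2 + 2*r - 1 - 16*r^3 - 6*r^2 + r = -16*r^3 + 12*r^2 + 4*r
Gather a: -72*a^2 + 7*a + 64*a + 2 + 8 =-72*a^2 + 71*a + 10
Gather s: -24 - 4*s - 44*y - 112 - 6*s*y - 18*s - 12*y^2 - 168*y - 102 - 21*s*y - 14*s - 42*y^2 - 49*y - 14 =s*(-27*y - 36) - 54*y^2 - 261*y - 252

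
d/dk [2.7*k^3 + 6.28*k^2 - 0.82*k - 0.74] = 8.1*k^2 + 12.56*k - 0.82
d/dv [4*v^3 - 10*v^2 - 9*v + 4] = 12*v^2 - 20*v - 9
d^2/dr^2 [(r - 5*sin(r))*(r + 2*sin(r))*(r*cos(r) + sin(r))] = -r^3*cos(r) - 7*r^2*sin(r) + 6*r^2*sin(2*r) + 25*r*cos(r)/2 - 18*r*cos(2*r) - 45*r*cos(3*r)/2 + 29*sin(r)/2 - 9*sin(2*r) - 75*sin(3*r)/2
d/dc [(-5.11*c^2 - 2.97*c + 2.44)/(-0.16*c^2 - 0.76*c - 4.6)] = (3.4084*c^2 + 47.7928*c + 15.5164)/(0.0256*c^4 + 0.2432*c^3 + 2.0496*c^2 + 6.992*c + 21.16)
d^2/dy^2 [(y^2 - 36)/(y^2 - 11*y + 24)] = 2*(11*y^3 - 180*y^2 + 1188*y - 2916)/(y^6 - 33*y^5 + 435*y^4 - 2915*y^3 + 10440*y^2 - 19008*y + 13824)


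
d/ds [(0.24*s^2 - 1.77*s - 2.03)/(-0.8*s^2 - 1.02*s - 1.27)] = (-1.6608*s^2 - 3.8576*s + 0.1773)/(0.64*s^4 + 1.632*s^3 + 3.0724*s^2 + 2.5908*s + 1.6129)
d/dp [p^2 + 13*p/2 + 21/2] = 2*p + 13/2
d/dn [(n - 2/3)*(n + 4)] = 2*n + 10/3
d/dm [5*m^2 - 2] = 10*m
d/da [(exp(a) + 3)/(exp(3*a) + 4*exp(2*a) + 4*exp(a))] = (-2*exp(2*a) - 9*exp(a) - 6)*exp(-a)/(exp(3*a) + 6*exp(2*a) + 12*exp(a) + 8)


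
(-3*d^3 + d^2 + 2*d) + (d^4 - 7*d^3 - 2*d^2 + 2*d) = d^4 - 10*d^3 - d^2 + 4*d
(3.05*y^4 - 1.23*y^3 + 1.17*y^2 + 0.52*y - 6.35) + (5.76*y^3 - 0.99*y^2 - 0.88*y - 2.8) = 3.05*y^4 + 4.53*y^3 + 0.18*y^2 - 0.36*y - 9.15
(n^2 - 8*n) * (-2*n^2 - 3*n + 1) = -2*n^4 + 13*n^3 + 25*n^2 - 8*n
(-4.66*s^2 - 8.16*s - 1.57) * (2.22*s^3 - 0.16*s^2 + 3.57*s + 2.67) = -10.3452*s^5 - 17.3696*s^4 - 18.816*s^3 - 41.3222*s^2 - 27.3921*s - 4.1919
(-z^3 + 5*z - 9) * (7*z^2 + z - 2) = -7*z^5 - z^4 + 37*z^3 - 58*z^2 - 19*z + 18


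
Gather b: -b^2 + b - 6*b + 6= -b^2 - 5*b + 6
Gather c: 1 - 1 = 0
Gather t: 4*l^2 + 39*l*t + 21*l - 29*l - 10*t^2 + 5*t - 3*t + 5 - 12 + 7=4*l^2 - 8*l - 10*t^2 + t*(39*l + 2)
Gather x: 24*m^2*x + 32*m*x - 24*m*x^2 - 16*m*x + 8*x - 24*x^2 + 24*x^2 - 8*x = -24*m*x^2 + x*(24*m^2 + 16*m)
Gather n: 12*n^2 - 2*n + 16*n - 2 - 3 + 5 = 12*n^2 + 14*n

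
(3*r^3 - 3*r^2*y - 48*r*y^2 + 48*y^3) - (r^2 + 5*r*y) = 3*r^3 - 3*r^2*y - r^2 - 48*r*y^2 - 5*r*y + 48*y^3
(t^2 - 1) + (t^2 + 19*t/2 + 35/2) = 2*t^2 + 19*t/2 + 33/2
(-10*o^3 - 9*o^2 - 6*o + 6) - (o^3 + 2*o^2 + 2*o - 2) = -11*o^3 - 11*o^2 - 8*o + 8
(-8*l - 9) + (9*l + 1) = l - 8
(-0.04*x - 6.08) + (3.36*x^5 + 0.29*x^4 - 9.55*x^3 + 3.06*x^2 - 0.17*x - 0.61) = 3.36*x^5 + 0.29*x^4 - 9.55*x^3 + 3.06*x^2 - 0.21*x - 6.69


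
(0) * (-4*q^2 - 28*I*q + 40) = 0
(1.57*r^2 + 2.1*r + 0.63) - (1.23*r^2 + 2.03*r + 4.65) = 0.34*r^2 + 0.0700000000000003*r - 4.02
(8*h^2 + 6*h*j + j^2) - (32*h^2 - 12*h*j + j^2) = -24*h^2 + 18*h*j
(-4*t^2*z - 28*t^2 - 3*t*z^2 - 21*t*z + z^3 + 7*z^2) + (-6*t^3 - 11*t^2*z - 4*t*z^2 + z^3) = -6*t^3 - 15*t^2*z - 28*t^2 - 7*t*z^2 - 21*t*z + 2*z^3 + 7*z^2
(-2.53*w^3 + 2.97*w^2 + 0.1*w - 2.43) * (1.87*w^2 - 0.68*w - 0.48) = -4.7311*w^5 + 7.2743*w^4 - 0.6182*w^3 - 6.0377*w^2 + 1.6044*w + 1.1664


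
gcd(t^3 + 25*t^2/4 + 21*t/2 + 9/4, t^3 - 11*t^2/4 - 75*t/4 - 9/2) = t^2 + 13*t/4 + 3/4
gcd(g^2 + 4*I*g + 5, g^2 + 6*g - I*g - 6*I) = g - I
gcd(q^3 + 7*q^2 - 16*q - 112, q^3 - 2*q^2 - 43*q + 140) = q^2 + 3*q - 28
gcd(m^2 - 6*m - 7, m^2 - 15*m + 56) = m - 7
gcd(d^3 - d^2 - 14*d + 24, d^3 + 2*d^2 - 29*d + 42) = d^2 - 5*d + 6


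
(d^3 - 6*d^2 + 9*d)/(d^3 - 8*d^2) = (d^2 - 6*d + 9)/(d*(d - 8))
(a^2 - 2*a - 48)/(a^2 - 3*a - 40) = (a + 6)/(a + 5)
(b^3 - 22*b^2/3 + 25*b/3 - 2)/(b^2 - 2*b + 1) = (b^2 - 19*b/3 + 2)/(b - 1)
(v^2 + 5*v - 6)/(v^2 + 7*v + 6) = (v - 1)/(v + 1)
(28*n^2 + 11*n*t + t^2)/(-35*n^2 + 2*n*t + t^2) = (4*n + t)/(-5*n + t)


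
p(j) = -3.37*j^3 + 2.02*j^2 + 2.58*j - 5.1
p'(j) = -10.11*j^2 + 4.04*j + 2.58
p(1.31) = -5.83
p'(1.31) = -9.48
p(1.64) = -10.30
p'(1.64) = -17.99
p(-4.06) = 243.25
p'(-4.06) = -180.47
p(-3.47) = 151.08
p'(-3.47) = -133.17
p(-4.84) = 411.82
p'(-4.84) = -253.81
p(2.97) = -67.91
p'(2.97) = -74.60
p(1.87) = -15.25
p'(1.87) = -25.22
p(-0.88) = -3.51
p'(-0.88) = -8.80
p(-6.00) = 780.06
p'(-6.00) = -385.62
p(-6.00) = 780.06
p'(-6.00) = -385.62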